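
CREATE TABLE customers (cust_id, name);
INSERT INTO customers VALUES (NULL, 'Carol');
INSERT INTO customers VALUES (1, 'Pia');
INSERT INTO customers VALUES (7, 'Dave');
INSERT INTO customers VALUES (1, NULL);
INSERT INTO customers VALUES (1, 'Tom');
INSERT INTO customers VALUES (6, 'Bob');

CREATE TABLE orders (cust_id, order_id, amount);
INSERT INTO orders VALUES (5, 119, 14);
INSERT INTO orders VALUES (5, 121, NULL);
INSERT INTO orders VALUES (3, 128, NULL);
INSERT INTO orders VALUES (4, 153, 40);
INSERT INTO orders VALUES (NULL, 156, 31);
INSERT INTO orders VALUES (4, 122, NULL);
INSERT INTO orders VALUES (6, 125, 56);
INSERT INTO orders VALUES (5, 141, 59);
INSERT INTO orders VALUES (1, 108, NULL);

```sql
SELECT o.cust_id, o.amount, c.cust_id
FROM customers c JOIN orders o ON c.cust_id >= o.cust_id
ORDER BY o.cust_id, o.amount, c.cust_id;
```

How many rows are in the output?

19

INNER JOIN keeps only pairs where the ON condition holds.
Matching on c.cust_id >= o.cust_id. A NULL in a compared column never satisfies the condition.
- c (cust_id=NULL) has no partner → excluded.
- c (cust_id=1) pairs with 1 row(s) of o.
- c (cust_id=7) pairs with 8 row(s) of o.
- c (cust_id=1) pairs with 1 row(s) of o.
- c (cust_id=1) pairs with 1 row(s) of o.
- c (cust_id=6) pairs with 8 row(s) of o.
Total: 19 rows.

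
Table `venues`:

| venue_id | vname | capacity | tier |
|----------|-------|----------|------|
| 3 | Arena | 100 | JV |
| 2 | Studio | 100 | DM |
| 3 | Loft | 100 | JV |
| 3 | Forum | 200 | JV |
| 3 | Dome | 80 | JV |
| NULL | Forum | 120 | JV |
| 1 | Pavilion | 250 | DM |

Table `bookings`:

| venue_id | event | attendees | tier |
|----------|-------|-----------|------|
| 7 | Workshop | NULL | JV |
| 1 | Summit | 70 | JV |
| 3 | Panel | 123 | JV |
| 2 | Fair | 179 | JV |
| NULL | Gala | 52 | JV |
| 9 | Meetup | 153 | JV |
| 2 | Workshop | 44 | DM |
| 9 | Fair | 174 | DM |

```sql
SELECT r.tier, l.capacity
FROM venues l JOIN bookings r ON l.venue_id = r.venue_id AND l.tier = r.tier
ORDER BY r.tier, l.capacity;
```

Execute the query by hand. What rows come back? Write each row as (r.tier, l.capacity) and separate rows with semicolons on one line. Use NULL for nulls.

(DM, 100); (JV, 80); (JV, 100); (JV, 100); (JV, 200)

INNER JOIN keeps only pairs where the ON condition holds.
Matching on l.venue_id = r.venue_id AND l.tier = r.tier. A NULL in a compared column never satisfies the condition.
- l[0] venue_id=3, tier=JV → 1 match(es) in r → 1 row(s).
- l[1] venue_id=2, tier=DM → 1 match(es) in r → 1 row(s).
- l[2] venue_id=3, tier=JV → 1 match(es) in r → 1 row(s).
- l[3] venue_id=3, tier=JV → 1 match(es) in r → 1 row(s).
- l[4] venue_id=3, tier=JV → 1 match(es) in r → 1 row(s).
- l[5] venue_id=NULL, tier=JV → no match; dropped.
- l[6] venue_id=1, tier=DM → no match; dropped.
After projecting and ordering:
r.tier | l.capacity
DM | 100
JV | 80
JV | 100
JV | 100
JV | 200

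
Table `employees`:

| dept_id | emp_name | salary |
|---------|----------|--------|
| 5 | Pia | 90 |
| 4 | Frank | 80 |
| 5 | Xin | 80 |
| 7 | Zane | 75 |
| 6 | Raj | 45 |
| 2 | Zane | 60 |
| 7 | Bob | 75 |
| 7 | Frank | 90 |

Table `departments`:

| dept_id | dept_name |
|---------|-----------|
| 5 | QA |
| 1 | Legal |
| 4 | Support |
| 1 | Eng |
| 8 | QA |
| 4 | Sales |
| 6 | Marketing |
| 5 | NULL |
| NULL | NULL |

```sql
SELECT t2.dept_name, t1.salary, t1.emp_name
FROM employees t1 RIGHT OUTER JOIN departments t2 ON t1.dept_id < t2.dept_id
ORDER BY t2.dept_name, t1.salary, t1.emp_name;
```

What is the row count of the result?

21

RIGHT JOIN keeps every row from `departments`; unmatched rows get NULL for `employees`'s columns.
Matching on t1.dept_id < t2.dept_id. A NULL in a compared column never satisfies the condition.
- t1[0] dept_id=5 → 2 match(es) in t2 → 2 row(s).
- t1[1] dept_id=4 → 4 match(es) in t2 → 4 row(s).
- t1[2] dept_id=5 → 2 match(es) in t2 → 2 row(s).
- t1[3] dept_id=7 → 1 match(es) in t2 → 1 row(s).
- t1[4] dept_id=6 → 1 match(es) in t2 → 1 row(s).
- t1[5] dept_id=2 → 6 match(es) in t2 → 6 row(s).
- t1[6] dept_id=7 → 1 match(es) in t2 → 1 row(s).
- t1[7] dept_id=7 → 1 match(es) in t2 → 1 row(s).
- 3 t2 row(s) had no t1 match → kept, t1 columns NULL.
Total: 18 matched + 3 padded = 21 rows.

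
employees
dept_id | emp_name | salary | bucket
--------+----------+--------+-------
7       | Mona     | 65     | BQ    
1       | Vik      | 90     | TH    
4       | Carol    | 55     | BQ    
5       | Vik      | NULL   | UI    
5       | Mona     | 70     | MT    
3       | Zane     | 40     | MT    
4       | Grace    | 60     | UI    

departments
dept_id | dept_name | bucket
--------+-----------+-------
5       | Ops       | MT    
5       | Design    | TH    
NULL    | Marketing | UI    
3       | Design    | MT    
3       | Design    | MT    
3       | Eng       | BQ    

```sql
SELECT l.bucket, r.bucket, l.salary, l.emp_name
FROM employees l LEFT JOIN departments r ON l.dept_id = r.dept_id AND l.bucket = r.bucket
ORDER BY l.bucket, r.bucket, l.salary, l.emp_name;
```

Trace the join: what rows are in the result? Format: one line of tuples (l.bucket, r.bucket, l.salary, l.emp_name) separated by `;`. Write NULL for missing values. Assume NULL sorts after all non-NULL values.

LEFT JOIN keeps every row from `employees`; unmatched rows get NULL for `departments`'s columns.
Matching on l.dept_id = r.dept_id AND l.bucket = r.bucket. A NULL in a compared column never satisfies the condition.
Matched pairs: 3; unmatched l rows kept: 5.

(BQ, NULL, 55, Carol); (BQ, NULL, 65, Mona); (MT, MT, 40, Zane); (MT, MT, 40, Zane); (MT, MT, 70, Mona); (TH, NULL, 90, Vik); (UI, NULL, 60, Grace); (UI, NULL, NULL, Vik)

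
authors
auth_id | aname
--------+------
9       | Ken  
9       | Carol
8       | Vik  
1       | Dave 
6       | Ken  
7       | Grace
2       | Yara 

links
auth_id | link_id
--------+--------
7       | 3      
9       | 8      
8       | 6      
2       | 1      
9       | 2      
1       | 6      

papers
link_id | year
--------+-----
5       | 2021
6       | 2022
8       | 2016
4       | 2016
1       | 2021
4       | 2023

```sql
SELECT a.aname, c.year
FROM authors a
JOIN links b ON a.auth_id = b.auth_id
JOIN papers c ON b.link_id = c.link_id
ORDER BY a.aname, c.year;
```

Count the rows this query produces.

5

Evaluate left to right. First `authors a INNER JOIN links b` on auth_id: 8 row(s).
Then INNER JOIN `papers c` on link_id: keep only rows whose b.link_id appears in c.
Result: 5 row(s).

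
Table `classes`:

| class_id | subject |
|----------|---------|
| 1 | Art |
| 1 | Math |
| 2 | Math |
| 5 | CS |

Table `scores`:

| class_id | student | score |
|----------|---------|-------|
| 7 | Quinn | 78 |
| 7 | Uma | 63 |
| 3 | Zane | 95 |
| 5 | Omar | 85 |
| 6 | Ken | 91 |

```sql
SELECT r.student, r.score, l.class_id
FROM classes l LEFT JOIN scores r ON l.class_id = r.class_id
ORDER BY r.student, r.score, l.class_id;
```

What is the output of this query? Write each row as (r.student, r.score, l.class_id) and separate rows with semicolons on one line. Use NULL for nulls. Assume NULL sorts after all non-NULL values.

LEFT JOIN keeps every row from `classes`; unmatched rows get NULL for `scores`'s columns.
Matching on l.class_id = r.class_id.
- class_id=1: no r row matches, row kept with r columns NULL.
- class_id=1: no r row matches, row kept with r columns NULL.
- class_id=2: no r row matches, row kept with r columns NULL.
- class_id=5: 1 matching r row(s), so 1 row(s) emitted.
After projecting and ordering:
r.student | r.score | l.class_id
Omar | 85 | 5
NULL | NULL | 1
NULL | NULL | 1
NULL | NULL | 2

(Omar, 85, 5); (NULL, NULL, 1); (NULL, NULL, 1); (NULL, NULL, 2)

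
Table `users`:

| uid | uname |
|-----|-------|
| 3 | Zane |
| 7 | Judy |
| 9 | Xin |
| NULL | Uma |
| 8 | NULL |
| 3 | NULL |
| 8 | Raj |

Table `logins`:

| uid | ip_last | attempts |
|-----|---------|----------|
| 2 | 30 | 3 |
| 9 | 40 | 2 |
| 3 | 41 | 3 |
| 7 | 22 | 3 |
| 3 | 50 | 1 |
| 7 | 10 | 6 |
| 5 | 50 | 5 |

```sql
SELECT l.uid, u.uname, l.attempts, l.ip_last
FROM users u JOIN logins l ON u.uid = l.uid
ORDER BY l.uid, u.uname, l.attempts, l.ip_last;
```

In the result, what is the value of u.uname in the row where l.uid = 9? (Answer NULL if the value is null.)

INNER JOIN keeps only pairs where the ON condition holds.
Matching on u.uid = l.uid. A NULL in a compared column never satisfies the condition.
- uid=3: 2 matching l row(s), so 2 row(s) emitted.
- uid=7: 2 matching l row(s), so 2 row(s) emitted.
- uid=9: 1 matching l row(s), so 1 row(s) emitted.
- uid=NULL: no matching l row, dropped.
- uid=8: no matching l row, dropped.
- uid=3: 2 matching l row(s), so 2 row(s) emitted.
- uid=8: no matching l row, dropped.

Xin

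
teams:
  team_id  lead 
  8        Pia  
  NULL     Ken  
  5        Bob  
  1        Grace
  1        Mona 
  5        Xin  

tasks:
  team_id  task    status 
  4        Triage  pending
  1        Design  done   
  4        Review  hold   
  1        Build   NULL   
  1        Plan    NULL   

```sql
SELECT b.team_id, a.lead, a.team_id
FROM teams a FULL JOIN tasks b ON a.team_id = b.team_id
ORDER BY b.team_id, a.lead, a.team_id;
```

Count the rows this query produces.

FULL OUTER JOIN keeps every row from both sides; unmatched rows get NULL for the other side's columns.
Matching on a.team_id = b.team_id. A NULL in a compared column never satisfies the condition.
- a row (team_id=8): no match → kept, b columns NULL.
- a row (team_id=NULL): no match → kept, b columns NULL.
- a row (team_id=5): no match → kept, b columns NULL.
- a row (team_id=1): matches 3 b row(s) → 3 output row(s).
- a row (team_id=1): matches 3 b row(s) → 3 output row(s).
- a row (team_id=5): no match → kept, b columns NULL.
- 2 row(s) from b found no a partner → padded with NULL.
Total: 6 matched + 6 padded = 12 rows.

12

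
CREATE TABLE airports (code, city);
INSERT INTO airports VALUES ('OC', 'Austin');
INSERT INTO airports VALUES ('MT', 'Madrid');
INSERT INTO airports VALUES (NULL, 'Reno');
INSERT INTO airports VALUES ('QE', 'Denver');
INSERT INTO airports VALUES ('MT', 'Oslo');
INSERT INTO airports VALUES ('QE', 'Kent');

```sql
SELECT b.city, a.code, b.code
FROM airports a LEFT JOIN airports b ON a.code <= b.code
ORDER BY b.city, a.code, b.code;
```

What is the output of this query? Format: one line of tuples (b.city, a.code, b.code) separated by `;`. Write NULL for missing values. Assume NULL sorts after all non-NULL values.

LEFT JOIN keeps every row from `airports a`; unmatched rows get NULL for `airports b`'s columns.
Matching on a.code <= b.code. A NULL in a compared column never satisfies the condition.
- code=OC: 3 matching b row(s), so 3 row(s) emitted.
- code=MT: 5 matching b row(s), so 5 row(s) emitted.
- code=NULL: no b row matches, row kept with b columns NULL.
- code=QE: 2 matching b row(s), so 2 row(s) emitted.
- code=MT: 5 matching b row(s), so 5 row(s) emitted.
- code=QE: 2 matching b row(s), so 2 row(s) emitted.

(Austin, MT, OC); (Austin, MT, OC); (Austin, OC, OC); (Denver, MT, QE); (Denver, MT, QE); (Denver, OC, QE); (Denver, QE, QE); (Denver, QE, QE); (Kent, MT, QE); (Kent, MT, QE); (Kent, OC, QE); (Kent, QE, QE); (Kent, QE, QE); (Madrid, MT, MT); (Madrid, MT, MT); (Oslo, MT, MT); (Oslo, MT, MT); (NULL, NULL, NULL)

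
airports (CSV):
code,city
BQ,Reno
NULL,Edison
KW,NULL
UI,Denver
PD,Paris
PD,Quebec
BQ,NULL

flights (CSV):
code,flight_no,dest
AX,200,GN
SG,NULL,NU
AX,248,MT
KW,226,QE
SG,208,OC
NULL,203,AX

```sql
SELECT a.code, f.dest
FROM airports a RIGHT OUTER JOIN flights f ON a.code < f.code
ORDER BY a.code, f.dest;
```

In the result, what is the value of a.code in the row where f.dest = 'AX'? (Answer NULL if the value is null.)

NULL

RIGHT JOIN keeps every row from `flights`; unmatched rows get NULL for `airports`'s columns.
Matching on a.code < f.code. A NULL in a compared column never satisfies the condition.
- a row (code=BQ): matches 3 f row(s) → 3 output row(s).
- a row (code=NULL): no match.
- a row (code=KW): matches 2 f row(s) → 2 output row(s).
- a row (code=UI): no match.
- a row (code=PD): matches 2 f row(s) → 2 output row(s).
- a row (code=PD): matches 2 f row(s) → 2 output row(s).
- a row (code=BQ): matches 3 f row(s) → 3 output row(s).
- plus 3 unmatched f row(s), each kept with NULL a columns.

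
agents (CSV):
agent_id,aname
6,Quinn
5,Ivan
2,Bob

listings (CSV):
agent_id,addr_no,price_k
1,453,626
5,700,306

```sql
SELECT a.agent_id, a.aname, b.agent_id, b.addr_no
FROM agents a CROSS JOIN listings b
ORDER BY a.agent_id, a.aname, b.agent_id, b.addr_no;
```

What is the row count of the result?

6

CROSS JOIN pairs every row of `agents` with every row of `listings`: 3 × 2 = 6 rows.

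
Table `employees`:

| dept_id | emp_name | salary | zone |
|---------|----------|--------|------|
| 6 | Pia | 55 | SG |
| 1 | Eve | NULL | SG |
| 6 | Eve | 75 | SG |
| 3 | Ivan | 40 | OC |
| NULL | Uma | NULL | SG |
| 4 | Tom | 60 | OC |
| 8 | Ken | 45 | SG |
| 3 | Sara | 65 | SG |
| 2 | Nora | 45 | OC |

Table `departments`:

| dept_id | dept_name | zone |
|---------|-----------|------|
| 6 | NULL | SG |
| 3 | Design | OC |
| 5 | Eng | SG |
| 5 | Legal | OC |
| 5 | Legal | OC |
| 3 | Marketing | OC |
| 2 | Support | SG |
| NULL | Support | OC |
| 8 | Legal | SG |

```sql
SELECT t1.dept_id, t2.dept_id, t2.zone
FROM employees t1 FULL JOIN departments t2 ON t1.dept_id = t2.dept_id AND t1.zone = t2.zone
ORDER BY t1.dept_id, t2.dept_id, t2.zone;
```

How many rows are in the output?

15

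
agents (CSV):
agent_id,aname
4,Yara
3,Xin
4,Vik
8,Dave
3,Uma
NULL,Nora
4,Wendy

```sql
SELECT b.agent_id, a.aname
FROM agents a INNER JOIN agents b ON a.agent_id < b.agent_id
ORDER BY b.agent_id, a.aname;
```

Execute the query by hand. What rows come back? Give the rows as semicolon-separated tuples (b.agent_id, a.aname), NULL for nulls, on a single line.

(4, Uma); (4, Uma); (4, Uma); (4, Xin); (4, Xin); (4, Xin); (8, Uma); (8, Vik); (8, Wendy); (8, Xin); (8, Yara)

INNER JOIN keeps only pairs where the ON condition holds.
Matching on a.agent_id < b.agent_id. A NULL in a compared column never satisfies the condition.
- a (agent_id=4) pairs with 1 row(s) of b.
- a (agent_id=3) pairs with 4 row(s) of b.
- a (agent_id=4) pairs with 1 row(s) of b.
- a (agent_id=8) has no partner → excluded.
- a (agent_id=3) pairs with 4 row(s) of b.
- a (agent_id=NULL) has no partner → excluded.
- a (agent_id=4) pairs with 1 row(s) of b.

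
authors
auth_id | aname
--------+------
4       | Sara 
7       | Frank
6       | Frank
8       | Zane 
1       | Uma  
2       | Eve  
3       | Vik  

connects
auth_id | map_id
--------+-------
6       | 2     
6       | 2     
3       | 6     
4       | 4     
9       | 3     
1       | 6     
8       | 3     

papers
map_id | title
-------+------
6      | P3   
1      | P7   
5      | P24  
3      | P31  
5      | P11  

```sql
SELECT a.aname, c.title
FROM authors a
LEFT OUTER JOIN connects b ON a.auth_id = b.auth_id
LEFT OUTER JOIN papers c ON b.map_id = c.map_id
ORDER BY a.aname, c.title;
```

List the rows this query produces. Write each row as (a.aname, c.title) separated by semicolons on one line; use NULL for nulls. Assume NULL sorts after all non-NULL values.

(Eve, NULL); (Frank, NULL); (Frank, NULL); (Frank, NULL); (Sara, NULL); (Uma, P3); (Vik, P3); (Zane, P31)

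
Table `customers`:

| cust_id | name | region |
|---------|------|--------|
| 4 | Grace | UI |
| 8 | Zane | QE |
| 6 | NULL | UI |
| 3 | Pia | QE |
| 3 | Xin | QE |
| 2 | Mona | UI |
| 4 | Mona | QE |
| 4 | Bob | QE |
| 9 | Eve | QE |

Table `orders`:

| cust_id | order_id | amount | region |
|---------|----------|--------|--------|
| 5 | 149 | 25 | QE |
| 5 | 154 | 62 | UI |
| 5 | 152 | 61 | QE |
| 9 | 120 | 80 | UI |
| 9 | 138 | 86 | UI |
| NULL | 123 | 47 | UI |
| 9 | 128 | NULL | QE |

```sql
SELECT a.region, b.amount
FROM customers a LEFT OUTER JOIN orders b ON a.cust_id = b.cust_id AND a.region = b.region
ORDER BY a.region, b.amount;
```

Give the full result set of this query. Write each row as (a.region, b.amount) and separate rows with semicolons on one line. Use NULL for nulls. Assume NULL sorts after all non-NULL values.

(QE, NULL); (QE, NULL); (QE, NULL); (QE, NULL); (QE, NULL); (QE, NULL); (UI, NULL); (UI, NULL); (UI, NULL)

LEFT JOIN keeps every row from `customers`; unmatched rows get NULL for `orders`'s columns.
Matching on a.cust_id = b.cust_id AND a.region = b.region. A NULL in a compared column never satisfies the condition.
- a (cust_id=4, region=UI) has no partner → padded with NULL.
- a (cust_id=8, region=QE) has no partner → padded with NULL.
- a (cust_id=6, region=UI) has no partner → padded with NULL.
- a (cust_id=3, region=QE) has no partner → padded with NULL.
- a (cust_id=3, region=QE) has no partner → padded with NULL.
- a (cust_id=2, region=UI) has no partner → padded with NULL.
- a (cust_id=4, region=QE) has no partner → padded with NULL.
- a (cust_id=4, region=QE) has no partner → padded with NULL.
- a (cust_id=9, region=QE) pairs with 1 row(s) of b.
After projecting and ordering:
a.region | b.amount
QE | NULL
QE | NULL
QE | NULL
QE | NULL
QE | NULL
QE | NULL
UI | NULL
UI | NULL
UI | NULL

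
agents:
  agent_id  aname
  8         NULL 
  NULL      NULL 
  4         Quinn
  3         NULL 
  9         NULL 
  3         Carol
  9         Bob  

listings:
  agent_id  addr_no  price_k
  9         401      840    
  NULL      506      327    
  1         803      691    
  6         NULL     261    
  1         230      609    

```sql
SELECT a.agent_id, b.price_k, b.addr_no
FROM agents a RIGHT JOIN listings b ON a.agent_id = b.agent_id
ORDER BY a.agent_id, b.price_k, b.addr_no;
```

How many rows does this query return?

6

RIGHT JOIN keeps every row from `listings`; unmatched rows get NULL for `agents`'s columns.
Matching on a.agent_id = b.agent_id. A NULL in a compared column never satisfies the condition.
- a (agent_id=8) has no partner in b.
- a (agent_id=NULL) has no partner in b.
- a (agent_id=4) has no partner in b.
- a (agent_id=3) has no partner in b.
- a (agent_id=9) pairs with 1 row(s) of b.
- a (agent_id=3) has no partner in b.
- a (agent_id=9) pairs with 1 row(s) of b.
- 4 b row(s) had no a match → kept, a columns NULL.
Total: 2 matched + 4 padded = 6 rows.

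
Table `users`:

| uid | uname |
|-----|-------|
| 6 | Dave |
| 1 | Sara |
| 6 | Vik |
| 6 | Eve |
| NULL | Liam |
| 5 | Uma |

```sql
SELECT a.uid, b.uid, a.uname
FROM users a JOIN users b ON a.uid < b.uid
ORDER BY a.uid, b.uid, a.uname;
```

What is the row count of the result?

7

INNER JOIN keeps only pairs where the ON condition holds.
Matching on a.uid < b.uid. A NULL in a compared column never satisfies the condition.
- a row (uid=6): no match → dropped.
- a row (uid=1): matches 4 b row(s) → 4 output row(s).
- a row (uid=6): no match → dropped.
- a row (uid=6): no match → dropped.
- a row (uid=NULL): no match → dropped.
- a row (uid=5): matches 3 b row(s) → 3 output row(s).
Total: 7 rows.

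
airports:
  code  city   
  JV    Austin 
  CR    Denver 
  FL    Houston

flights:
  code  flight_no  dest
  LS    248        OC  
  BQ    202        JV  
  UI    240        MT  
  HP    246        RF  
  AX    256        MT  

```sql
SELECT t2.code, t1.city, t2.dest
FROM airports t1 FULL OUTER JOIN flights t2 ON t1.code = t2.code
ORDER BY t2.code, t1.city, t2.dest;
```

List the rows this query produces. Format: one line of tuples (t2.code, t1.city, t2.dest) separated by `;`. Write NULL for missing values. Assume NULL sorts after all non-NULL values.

(AX, NULL, MT); (BQ, NULL, JV); (HP, NULL, RF); (LS, NULL, OC); (UI, NULL, MT); (NULL, Austin, NULL); (NULL, Denver, NULL); (NULL, Houston, NULL)

FULL OUTER JOIN keeps every row from both sides; unmatched rows get NULL for the other side's columns.
Matching on t1.code = t2.code.
- t1[0] code=JV → no match; kept with NULLs on the t2 side.
- t1[1] code=CR → no match; kept with NULLs on the t2 side.
- t1[2] code=FL → no match; kept with NULLs on the t2 side.
- 5 t2 row(s) had no t1 match → kept, t1 columns NULL.
After projecting and ordering:
t2.code | t1.city | t2.dest
AX | NULL | MT
BQ | NULL | JV
HP | NULL | RF
LS | NULL | OC
UI | NULL | MT
NULL | Austin | NULL
NULL | Denver | NULL
NULL | Houston | NULL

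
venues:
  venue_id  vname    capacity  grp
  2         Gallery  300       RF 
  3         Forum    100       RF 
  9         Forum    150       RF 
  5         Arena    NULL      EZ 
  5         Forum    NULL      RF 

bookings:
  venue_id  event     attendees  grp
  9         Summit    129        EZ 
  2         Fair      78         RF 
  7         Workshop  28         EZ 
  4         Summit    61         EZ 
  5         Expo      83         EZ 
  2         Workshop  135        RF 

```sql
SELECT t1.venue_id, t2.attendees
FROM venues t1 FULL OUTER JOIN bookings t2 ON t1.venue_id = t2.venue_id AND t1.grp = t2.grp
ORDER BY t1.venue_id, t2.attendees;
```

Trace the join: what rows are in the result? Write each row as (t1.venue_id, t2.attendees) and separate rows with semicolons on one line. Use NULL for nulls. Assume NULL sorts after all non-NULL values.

FULL OUTER JOIN keeps every row from both sides; unmatched rows get NULL for the other side's columns.
Matching on t1.venue_id = t2.venue_id AND t1.grp = t2.grp.
- venue_id=2, grp=RF: 2 matching t2 row(s), so 2 row(s) emitted.
- venue_id=3, grp=RF: no t2 row matches, row kept with t2 columns NULL.
- venue_id=9, grp=RF: no t2 row matches, row kept with t2 columns NULL.
- venue_id=5, grp=EZ: 1 matching t2 row(s), so 1 row(s) emitted.
- venue_id=5, grp=RF: no t2 row matches, row kept with t2 columns NULL.
- 3 row(s) from t2 found no t1 partner → padded with NULL.
After projecting and ordering:
t1.venue_id | t2.attendees
2 | 78
2 | 135
3 | NULL
5 | 83
5 | NULL
9 | NULL
NULL | 28
NULL | 61
NULL | 129

(2, 78); (2, 135); (3, NULL); (5, 83); (5, NULL); (9, NULL); (NULL, 28); (NULL, 61); (NULL, 129)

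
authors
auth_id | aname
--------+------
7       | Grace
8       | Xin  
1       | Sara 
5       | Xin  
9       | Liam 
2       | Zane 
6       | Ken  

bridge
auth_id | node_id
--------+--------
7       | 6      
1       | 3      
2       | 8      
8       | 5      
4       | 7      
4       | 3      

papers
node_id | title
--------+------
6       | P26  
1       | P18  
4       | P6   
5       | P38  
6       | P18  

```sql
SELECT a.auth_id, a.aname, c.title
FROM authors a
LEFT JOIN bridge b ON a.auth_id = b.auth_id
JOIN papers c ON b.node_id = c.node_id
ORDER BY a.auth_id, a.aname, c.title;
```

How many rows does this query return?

Joins associate left-to-right: authors LEFT JOIN bridge on auth_id gives 7 intermediate row(s).
Then INNER JOIN `papers c` on node_id: keep only rows whose b.node_id appears in c.
Result: 3 row(s).

3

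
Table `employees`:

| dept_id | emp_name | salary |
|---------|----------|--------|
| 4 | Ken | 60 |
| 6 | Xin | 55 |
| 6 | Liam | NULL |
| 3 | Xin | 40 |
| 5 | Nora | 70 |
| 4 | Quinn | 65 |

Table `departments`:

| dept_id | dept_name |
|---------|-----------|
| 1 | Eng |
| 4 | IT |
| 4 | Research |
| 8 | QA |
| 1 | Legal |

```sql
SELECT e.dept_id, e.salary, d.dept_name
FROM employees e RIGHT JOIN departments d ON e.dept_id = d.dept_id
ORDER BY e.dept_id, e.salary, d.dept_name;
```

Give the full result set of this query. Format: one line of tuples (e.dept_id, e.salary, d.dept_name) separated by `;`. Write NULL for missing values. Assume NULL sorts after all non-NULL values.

(4, 60, IT); (4, 60, Research); (4, 65, IT); (4, 65, Research); (NULL, NULL, Eng); (NULL, NULL, Legal); (NULL, NULL, QA)

RIGHT JOIN keeps every row from `departments`; unmatched rows get NULL for `employees`'s columns.
Matching on e.dept_id = d.dept_id.
Matched pairs: 4; unmatched d rows kept: 3.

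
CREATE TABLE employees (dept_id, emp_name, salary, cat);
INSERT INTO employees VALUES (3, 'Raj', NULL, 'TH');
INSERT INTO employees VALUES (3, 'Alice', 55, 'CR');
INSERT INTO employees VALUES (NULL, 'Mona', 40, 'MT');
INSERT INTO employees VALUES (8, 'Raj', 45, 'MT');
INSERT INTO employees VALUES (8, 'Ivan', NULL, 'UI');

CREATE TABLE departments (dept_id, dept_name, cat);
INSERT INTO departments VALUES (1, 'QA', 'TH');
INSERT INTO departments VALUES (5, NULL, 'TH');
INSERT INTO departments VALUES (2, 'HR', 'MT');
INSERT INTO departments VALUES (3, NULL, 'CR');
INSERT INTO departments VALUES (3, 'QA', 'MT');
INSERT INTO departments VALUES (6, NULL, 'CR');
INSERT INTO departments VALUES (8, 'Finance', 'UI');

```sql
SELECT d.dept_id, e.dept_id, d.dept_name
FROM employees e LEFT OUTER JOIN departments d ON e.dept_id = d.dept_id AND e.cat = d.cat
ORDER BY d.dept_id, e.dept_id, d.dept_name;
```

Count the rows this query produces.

5

LEFT JOIN keeps every row from `employees`; unmatched rows get NULL for `departments`'s columns.
Matching on e.dept_id = d.dept_id AND e.cat = d.cat. A NULL in a compared column never satisfies the condition.
- e row (dept_id=3, cat=TH): no match → kept, d columns NULL.
- e row (dept_id=3, cat=CR): matches 1 d row(s) → 1 output row(s).
- e row (dept_id=NULL, cat=MT): no match → kept, d columns NULL.
- e row (dept_id=8, cat=MT): no match → kept, d columns NULL.
- e row (dept_id=8, cat=UI): matches 1 d row(s) → 1 output row(s).
Total: 2 matched + 3 padded = 5 rows.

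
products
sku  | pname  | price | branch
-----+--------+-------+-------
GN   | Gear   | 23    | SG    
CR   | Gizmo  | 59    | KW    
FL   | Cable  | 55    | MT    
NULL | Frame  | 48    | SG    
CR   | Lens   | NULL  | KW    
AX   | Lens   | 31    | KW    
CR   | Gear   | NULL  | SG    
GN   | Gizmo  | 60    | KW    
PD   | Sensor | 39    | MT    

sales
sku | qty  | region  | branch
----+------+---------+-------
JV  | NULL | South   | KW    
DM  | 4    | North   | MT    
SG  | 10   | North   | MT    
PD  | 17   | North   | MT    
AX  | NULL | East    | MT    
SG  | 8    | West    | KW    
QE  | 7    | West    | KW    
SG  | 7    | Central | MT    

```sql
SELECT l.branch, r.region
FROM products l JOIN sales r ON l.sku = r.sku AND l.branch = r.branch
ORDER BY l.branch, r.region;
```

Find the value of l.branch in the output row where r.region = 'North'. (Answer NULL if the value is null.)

MT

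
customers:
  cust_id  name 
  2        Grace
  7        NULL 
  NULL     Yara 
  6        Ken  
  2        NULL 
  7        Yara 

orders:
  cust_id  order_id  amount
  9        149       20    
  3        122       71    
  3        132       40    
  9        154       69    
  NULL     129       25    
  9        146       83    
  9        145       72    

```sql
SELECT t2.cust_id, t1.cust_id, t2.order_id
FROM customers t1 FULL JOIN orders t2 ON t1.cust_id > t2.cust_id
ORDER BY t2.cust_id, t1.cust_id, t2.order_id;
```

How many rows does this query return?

14

FULL OUTER JOIN keeps every row from both sides; unmatched rows get NULL for the other side's columns.
Matching on t1.cust_id > t2.cust_id. A NULL in a compared column never satisfies the condition.
- cust_id=2: no t2 row matches, row kept with t2 columns NULL.
- cust_id=7: 2 matching t2 row(s), so 2 row(s) emitted.
- cust_id=NULL: no t2 row matches, row kept with t2 columns NULL.
- cust_id=6: 2 matching t2 row(s), so 2 row(s) emitted.
- cust_id=2: no t2 row matches, row kept with t2 columns NULL.
- cust_id=7: 2 matching t2 row(s), so 2 row(s) emitted.
- plus 5 unmatched t2 row(s), each kept with NULL t1 columns.
Total: 6 matched + 8 padded = 14 rows.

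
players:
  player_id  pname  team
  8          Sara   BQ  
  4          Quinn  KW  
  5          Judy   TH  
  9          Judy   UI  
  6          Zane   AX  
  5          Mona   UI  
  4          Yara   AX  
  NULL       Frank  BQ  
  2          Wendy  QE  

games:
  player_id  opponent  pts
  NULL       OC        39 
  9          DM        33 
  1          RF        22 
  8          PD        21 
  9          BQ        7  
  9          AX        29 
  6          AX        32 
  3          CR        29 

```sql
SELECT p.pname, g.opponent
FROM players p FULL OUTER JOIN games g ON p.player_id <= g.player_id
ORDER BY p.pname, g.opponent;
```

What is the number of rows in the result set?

41

FULL OUTER JOIN keeps every row from both sides; unmatched rows get NULL for the other side's columns.
Matching on p.player_id <= g.player_id. A NULL in a compared column never satisfies the condition.
- p (player_id=8) pairs with 4 row(s) of g.
- p (player_id=4) pairs with 5 row(s) of g.
- p (player_id=5) pairs with 5 row(s) of g.
- p (player_id=9) pairs with 3 row(s) of g.
- p (player_id=6) pairs with 5 row(s) of g.
- p (player_id=5) pairs with 5 row(s) of g.
- p (player_id=4) pairs with 5 row(s) of g.
- p (player_id=NULL) has no partner → padded with NULL.
- p (player_id=2) pairs with 6 row(s) of g.
- plus 2 unmatched g row(s), each kept with NULL p columns.
Total: 38 matched + 3 padded = 41 rows.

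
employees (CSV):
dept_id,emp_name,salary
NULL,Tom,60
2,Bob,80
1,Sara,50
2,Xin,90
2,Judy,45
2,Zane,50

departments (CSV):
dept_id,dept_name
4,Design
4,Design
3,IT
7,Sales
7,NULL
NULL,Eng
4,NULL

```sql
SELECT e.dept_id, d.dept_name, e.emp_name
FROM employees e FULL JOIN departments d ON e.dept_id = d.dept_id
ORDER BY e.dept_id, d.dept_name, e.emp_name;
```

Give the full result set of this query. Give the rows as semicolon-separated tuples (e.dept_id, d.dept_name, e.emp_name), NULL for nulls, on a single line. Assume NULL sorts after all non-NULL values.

(1, NULL, Sara); (2, NULL, Bob); (2, NULL, Judy); (2, NULL, Xin); (2, NULL, Zane); (NULL, Design, NULL); (NULL, Design, NULL); (NULL, Eng, NULL); (NULL, IT, NULL); (NULL, Sales, NULL); (NULL, NULL, Tom); (NULL, NULL, NULL); (NULL, NULL, NULL)

FULL OUTER JOIN keeps every row from both sides; unmatched rows get NULL for the other side's columns.
Matching on e.dept_id = d.dept_id. A NULL in a compared column never satisfies the condition.
Matched pairs: 0; unmatched e rows kept: 6; unmatched d rows kept: 7.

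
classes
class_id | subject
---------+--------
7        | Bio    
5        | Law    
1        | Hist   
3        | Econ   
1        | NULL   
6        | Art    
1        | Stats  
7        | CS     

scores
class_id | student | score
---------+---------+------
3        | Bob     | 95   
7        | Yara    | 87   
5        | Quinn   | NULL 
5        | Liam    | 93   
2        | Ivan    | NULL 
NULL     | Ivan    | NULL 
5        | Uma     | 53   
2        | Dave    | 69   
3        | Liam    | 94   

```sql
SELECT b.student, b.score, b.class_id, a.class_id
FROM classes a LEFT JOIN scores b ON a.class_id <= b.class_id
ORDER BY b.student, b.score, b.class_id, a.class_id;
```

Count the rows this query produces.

LEFT JOIN keeps every row from `classes`; unmatched rows get NULL for `scores`'s columns.
Matching on a.class_id <= b.class_id. A NULL in a compared column never satisfies the condition.
Matched pairs: 37; unmatched a rows kept: 0.
Total: 37 rows.

37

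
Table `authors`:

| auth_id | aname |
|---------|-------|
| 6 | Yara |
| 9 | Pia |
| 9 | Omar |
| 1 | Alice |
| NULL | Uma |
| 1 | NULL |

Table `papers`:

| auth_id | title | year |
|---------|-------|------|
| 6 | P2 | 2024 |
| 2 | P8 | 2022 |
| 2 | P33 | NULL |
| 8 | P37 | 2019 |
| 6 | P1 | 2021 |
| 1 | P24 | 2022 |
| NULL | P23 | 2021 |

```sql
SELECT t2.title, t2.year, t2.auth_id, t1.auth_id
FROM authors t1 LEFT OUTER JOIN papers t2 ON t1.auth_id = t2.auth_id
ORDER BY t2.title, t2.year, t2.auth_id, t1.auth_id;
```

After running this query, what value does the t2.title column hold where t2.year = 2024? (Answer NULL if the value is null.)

P2

LEFT JOIN keeps every row from `authors`; unmatched rows get NULL for `papers`'s columns.
Matching on t1.auth_id = t2.auth_id. A NULL in a compared column never satisfies the condition.
- t1[0] auth_id=6 → 2 match(es) in t2 → 2 row(s).
- t1[1] auth_id=9 → no match; kept with NULLs on the t2 side.
- t1[2] auth_id=9 → no match; kept with NULLs on the t2 side.
- t1[3] auth_id=1 → 1 match(es) in t2 → 1 row(s).
- t1[4] auth_id=NULL → no match; kept with NULLs on the t2 side.
- t1[5] auth_id=1 → 1 match(es) in t2 → 1 row(s).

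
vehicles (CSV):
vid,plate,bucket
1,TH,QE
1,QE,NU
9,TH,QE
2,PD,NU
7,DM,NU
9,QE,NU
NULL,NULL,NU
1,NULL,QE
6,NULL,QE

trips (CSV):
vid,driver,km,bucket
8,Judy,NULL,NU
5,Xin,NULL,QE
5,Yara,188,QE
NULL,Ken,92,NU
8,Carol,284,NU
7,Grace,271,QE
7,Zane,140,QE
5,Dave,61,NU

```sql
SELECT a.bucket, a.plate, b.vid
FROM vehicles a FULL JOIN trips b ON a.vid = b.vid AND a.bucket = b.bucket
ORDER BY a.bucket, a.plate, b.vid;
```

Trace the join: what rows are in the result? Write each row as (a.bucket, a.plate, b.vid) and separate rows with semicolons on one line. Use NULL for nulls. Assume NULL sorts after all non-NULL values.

(NU, DM, NULL); (NU, PD, NULL); (NU, QE, NULL); (NU, QE, NULL); (NU, NULL, NULL); (QE, TH, NULL); (QE, TH, NULL); (QE, NULL, NULL); (QE, NULL, NULL); (NULL, NULL, 5); (NULL, NULL, 5); (NULL, NULL, 5); (NULL, NULL, 7); (NULL, NULL, 7); (NULL, NULL, 8); (NULL, NULL, 8); (NULL, NULL, NULL)

FULL OUTER JOIN keeps every row from both sides; unmatched rows get NULL for the other side's columns.
Matching on a.vid = b.vid AND a.bucket = b.bucket. A NULL in a compared column never satisfies the condition.
Matched pairs: 0; unmatched a rows kept: 9; unmatched b rows kept: 8.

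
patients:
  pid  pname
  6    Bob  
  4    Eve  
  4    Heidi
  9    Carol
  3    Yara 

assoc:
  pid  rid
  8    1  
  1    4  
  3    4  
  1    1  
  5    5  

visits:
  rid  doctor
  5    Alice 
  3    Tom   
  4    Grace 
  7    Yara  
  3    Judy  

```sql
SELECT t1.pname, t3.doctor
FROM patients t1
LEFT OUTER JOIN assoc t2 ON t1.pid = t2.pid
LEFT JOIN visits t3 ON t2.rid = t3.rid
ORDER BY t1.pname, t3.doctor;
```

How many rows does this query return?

Joins associate left-to-right: patients LEFT JOIN assoc on pid gives 5 intermediate row(s).
Then LEFT JOIN `visits t3` on rid: each of those 5 rows is kept; rows whose t2.rid has no match in t3 get NULL for t3's columns.
Result: 5 row(s).

5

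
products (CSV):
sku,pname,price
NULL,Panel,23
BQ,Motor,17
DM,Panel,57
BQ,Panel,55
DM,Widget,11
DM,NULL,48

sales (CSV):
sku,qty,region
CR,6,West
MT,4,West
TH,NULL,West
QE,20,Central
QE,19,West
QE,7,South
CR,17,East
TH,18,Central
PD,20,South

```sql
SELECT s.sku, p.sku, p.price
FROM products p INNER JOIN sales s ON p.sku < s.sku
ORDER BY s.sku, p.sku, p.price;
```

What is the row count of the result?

39

INNER JOIN keeps only pairs where the ON condition holds.
Matching on p.sku < s.sku. A NULL in a compared column never satisfies the condition.
Matched pairs: 39.
Total: 39 rows.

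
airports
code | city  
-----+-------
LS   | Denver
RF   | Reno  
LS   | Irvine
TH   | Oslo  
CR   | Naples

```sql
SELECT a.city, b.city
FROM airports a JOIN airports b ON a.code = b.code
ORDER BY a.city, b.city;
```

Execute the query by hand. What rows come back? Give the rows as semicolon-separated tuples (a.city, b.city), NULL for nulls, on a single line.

(Denver, Denver); (Denver, Irvine); (Irvine, Denver); (Irvine, Irvine); (Naples, Naples); (Oslo, Oslo); (Reno, Reno)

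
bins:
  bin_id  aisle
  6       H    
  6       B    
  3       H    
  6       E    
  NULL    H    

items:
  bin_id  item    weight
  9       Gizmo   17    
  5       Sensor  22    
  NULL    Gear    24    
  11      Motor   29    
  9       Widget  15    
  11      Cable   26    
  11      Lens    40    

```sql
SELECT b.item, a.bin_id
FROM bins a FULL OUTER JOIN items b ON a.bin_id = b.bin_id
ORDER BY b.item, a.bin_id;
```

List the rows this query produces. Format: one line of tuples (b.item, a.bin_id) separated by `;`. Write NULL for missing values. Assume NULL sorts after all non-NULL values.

FULL OUTER JOIN keeps every row from both sides; unmatched rows get NULL for the other side's columns.
Matching on a.bin_id = b.bin_id. A NULL in a compared column never satisfies the condition.
- a[0] bin_id=6 → no match; kept with NULLs on the b side.
- a[1] bin_id=6 → no match; kept with NULLs on the b side.
- a[2] bin_id=3 → no match; kept with NULLs on the b side.
- a[3] bin_id=6 → no match; kept with NULLs on the b side.
- a[4] bin_id=NULL → no match; kept with NULLs on the b side.
- 7 b row(s) had no a match → kept, a columns NULL.

(Cable, NULL); (Gear, NULL); (Gizmo, NULL); (Lens, NULL); (Motor, NULL); (Sensor, NULL); (Widget, NULL); (NULL, 3); (NULL, 6); (NULL, 6); (NULL, 6); (NULL, NULL)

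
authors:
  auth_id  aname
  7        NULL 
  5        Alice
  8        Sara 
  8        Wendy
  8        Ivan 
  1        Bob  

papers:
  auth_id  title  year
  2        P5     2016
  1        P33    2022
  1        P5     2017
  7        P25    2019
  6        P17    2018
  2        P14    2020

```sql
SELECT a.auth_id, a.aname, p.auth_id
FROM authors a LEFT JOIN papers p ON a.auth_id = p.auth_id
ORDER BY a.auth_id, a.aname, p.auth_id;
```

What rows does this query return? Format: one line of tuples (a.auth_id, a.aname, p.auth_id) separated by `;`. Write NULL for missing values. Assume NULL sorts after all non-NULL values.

(1, Bob, 1); (1, Bob, 1); (5, Alice, NULL); (7, NULL, 7); (8, Ivan, NULL); (8, Sara, NULL); (8, Wendy, NULL)

LEFT JOIN keeps every row from `authors`; unmatched rows get NULL for `papers`'s columns.
Matching on a.auth_id = p.auth_id.
Matched pairs: 3; unmatched a rows kept: 4.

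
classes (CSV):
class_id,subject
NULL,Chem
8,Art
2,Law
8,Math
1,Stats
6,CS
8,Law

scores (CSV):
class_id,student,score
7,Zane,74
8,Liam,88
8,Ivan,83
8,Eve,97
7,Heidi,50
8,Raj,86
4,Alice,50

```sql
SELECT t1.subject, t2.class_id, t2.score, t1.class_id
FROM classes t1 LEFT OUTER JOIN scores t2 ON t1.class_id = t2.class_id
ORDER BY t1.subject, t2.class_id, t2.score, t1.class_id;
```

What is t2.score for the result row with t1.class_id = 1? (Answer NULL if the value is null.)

NULL

LEFT JOIN keeps every row from `classes`; unmatched rows get NULL for `scores`'s columns.
Matching on t1.class_id = t2.class_id. A NULL in a compared column never satisfies the condition.
- class_id=NULL: no t2 row matches, row kept with t2 columns NULL.
- class_id=8: 4 matching t2 row(s), so 4 row(s) emitted.
- class_id=2: no t2 row matches, row kept with t2 columns NULL.
- class_id=8: 4 matching t2 row(s), so 4 row(s) emitted.
- class_id=1: no t2 row matches, row kept with t2 columns NULL.
- class_id=6: no t2 row matches, row kept with t2 columns NULL.
- class_id=8: 4 matching t2 row(s), so 4 row(s) emitted.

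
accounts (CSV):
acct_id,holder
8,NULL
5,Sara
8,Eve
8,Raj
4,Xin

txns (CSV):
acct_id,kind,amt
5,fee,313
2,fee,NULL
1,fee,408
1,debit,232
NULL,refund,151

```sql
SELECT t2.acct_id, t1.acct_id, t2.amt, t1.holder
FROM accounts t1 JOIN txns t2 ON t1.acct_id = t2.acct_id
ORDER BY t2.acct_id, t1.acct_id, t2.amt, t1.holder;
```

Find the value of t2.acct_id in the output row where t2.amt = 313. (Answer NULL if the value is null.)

5

INNER JOIN keeps only pairs where the ON condition holds.
Matching on t1.acct_id = t2.acct_id. A NULL in a compared column never satisfies the condition.
- acct_id=8: no matching t2 row, dropped.
- acct_id=5: 1 matching t2 row(s), so 1 row(s) emitted.
- acct_id=8: no matching t2 row, dropped.
- acct_id=8: no matching t2 row, dropped.
- acct_id=4: no matching t2 row, dropped.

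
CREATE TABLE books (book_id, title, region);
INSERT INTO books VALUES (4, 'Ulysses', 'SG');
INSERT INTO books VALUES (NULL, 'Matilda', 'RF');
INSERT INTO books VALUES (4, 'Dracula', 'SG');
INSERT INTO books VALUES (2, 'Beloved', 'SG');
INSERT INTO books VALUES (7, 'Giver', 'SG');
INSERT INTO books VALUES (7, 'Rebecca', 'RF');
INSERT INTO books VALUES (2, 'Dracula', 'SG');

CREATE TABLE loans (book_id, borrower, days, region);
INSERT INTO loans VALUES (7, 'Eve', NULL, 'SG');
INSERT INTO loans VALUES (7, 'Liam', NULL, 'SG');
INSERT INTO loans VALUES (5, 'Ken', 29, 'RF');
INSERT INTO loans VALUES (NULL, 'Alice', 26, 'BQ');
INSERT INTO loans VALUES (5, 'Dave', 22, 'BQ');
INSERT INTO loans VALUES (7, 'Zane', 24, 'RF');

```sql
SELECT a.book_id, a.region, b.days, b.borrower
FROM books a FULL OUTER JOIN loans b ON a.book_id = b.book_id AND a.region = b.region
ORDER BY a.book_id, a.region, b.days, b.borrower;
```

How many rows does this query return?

FULL OUTER JOIN keeps every row from both sides; unmatched rows get NULL for the other side's columns.
Matching on a.book_id = b.book_id AND a.region = b.region. A NULL in a compared column never satisfies the condition.
- a (book_id=4, region=SG) has no partner → padded with NULL.
- a (book_id=NULL, region=RF) has no partner → padded with NULL.
- a (book_id=4, region=SG) has no partner → padded with NULL.
- a (book_id=2, region=SG) has no partner → padded with NULL.
- a (book_id=7, region=SG) pairs with 2 row(s) of b.
- a (book_id=7, region=RF) pairs with 1 row(s) of b.
- a (book_id=2, region=SG) has no partner → padded with NULL.
- plus 3 unmatched b row(s), each kept with NULL a columns.
Total: 3 matched + 8 padded = 11 rows.

11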